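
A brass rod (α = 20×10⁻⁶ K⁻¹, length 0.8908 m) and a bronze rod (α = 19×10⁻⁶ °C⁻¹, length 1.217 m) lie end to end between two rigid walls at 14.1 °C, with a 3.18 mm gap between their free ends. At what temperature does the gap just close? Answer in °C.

Gap closes when ΔL₁ + ΔL₂ = 3.18 mm = 3.18×10⁻³ m
(α₁L₁ + α₂L₂)ΔT = g
α₁L₁ + α₂L₂ = 20×10⁻⁶×0.8908 + 19×10⁻⁶×1.217 = 4.0939×10⁻⁵ m/K
ΔT = 3.18×10⁻³ / 4.0939×10⁻⁵ = 77.677 K
T = 14.1 + 77.677 = 91.777 °C

T = 91.8 °C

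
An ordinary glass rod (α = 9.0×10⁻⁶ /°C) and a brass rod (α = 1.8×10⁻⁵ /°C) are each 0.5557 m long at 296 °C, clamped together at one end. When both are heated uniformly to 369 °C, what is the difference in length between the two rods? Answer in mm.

0.365 mm

ΔT = 73 K
ordinary glass: ΔL = 9.0×10⁻⁶ × 0.5557 m × 73 = 3.6509×10⁻⁴ m = 0.36509 mm
brass: ΔL = 1.8×10⁻⁵ × 0.5557 m × 73 = 7.3019×10⁻⁴ m = 0.73019 mm
difference = 0.73019 − 0.36509 = 0.36510 mm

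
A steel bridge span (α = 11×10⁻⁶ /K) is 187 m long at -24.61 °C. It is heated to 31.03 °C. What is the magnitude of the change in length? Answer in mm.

ΔL = 114 mm

|ΔT| = |31.03 − (-24.61)| = 55.64 K
ΔL = αL₀ΔT = (11×10⁻⁶)(187)(55.64) = 1.14×10⁻¹ m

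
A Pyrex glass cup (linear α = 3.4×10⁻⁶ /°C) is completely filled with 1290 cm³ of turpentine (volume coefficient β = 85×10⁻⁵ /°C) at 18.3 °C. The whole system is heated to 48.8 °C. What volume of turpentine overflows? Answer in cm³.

The cup also expands: β_container ≈ 3α = 1.02×10⁻⁵ /K
Net overflow = V₀(β_liq − 3α_cont)ΔT
β − 3α = 8.50×10⁻⁴ − 1.02×10⁻⁵ = 8.398×10⁻⁴ /K; ΔT = 30.5 K
ΔV = 1290 × 8.398×10⁻⁴ × 30.5 = 33.0 cm³

33.0 cm³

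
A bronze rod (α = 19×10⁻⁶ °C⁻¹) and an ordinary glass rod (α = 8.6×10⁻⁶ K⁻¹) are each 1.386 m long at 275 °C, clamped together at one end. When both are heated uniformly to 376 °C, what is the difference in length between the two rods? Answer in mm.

1.46 mm

ΔT = 101 K
bronze: ΔL = 19×10⁻⁶ × 1.386 m × 101 = 2.6597×10⁻³ m = 2.6597 mm
ordinary glass: ΔL = 8.6×10⁻⁶ × 1.386 m × 101 = 1.2039×10⁻³ m = 1.2039 mm
difference = 2.6597 − 1.2039 = 1.4558 mm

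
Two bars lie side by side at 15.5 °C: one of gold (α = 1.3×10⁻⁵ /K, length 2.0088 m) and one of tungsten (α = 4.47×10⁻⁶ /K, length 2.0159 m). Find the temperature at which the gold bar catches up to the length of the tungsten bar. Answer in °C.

L₁(1 + α₁ΔT) = L₂(1 + α₂ΔT) ⇒ ΔT = (L₂ − L₁)/(α₁L₁ − α₂L₂)
L₂ − L₁ = 2.0159 − 2.0088 = 7.10×10⁻³ m
α₁L₁ − α₂L₂ = 1.3×10⁻⁵×2.0088 − 4.47×10⁻⁶×2.0159 = 1.7103327×10⁻⁵ m/K
ΔT = 7.10×10⁻³ / 1.7103327×10⁻⁵ = 415.124 K
T = 15.5 + 415.124 = 430.624 °C

T = 430.6 °C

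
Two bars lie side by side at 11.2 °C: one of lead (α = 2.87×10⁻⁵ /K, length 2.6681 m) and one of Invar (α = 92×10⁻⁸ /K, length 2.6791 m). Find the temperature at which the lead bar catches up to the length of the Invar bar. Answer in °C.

T = 159.6 °C

Equal length when α₁L₁ΔT − α₂L₂ΔT = L₂ − L₁ = 1.10×10⁻² m
α₁L₁ = 7.657447×10⁻⁵, α₂L₂ = 2.464772×10⁻⁶ → Δ(αL) = 7.4109698×10⁻⁵ m/K
ΔT = 1.10×10⁻² / 7.4109698×10⁻⁵ = 148.429 K, so T = 11.2 + 148.429 = 159.629 °C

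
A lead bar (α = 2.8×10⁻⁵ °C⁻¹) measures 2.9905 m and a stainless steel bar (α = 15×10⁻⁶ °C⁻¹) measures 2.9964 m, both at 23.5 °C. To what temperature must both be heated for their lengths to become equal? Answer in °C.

Equal length when α₁L₁ΔT − α₂L₂ΔT = L₂ − L₁ = 5.90×10⁻³ m
α₁L₁ = 8.3734×10⁻⁵, α₂L₂ = 4.4946×10⁻⁵ → Δ(αL) = 3.8788×10⁻⁵ m/K
ΔT = 5.90×10⁻³ / 3.8788×10⁻⁵ = 152.109 K, so T = 23.5 + 152.109 = 175.609 °C

T = 175.6 °C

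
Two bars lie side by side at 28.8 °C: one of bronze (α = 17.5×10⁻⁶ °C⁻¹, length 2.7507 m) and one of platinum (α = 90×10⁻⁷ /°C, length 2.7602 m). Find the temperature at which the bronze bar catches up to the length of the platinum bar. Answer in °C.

L₁(1 + α₁ΔT) = L₂(1 + α₂ΔT) ⇒ ΔT = (L₂ − L₁)/(α₁L₁ − α₂L₂)
L₂ − L₁ = 2.7602 − 2.7507 = 9.50×10⁻³ m
α₁L₁ − α₂L₂ = 17.5×10⁻⁶×2.7507 − 90×10⁻⁷×2.7602 = 2.329545×10⁻⁵ m/K
ΔT = 9.50×10⁻³ / 2.329545×10⁻⁵ = 407.805 K
T = 28.8 + 407.805 = 436.605 °C

T = 436.6 °C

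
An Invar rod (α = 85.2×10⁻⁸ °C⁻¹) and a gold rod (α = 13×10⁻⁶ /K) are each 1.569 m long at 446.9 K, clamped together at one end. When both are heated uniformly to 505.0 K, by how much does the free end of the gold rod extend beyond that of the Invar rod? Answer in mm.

ΔT = 58.1 K
Invar: ΔL = 85.2×10⁻⁸ × 1.569 m × 58.1 = 7.7667×10⁻⁵ m = 0.077667 mm
gold: ΔL = 13×10⁻⁶ × 1.569 m × 58.1 = 1.1851×10⁻³ m = 1.1851 mm
difference = 1.1851 − 0.077667 = 1.107433 mm

1.11 mm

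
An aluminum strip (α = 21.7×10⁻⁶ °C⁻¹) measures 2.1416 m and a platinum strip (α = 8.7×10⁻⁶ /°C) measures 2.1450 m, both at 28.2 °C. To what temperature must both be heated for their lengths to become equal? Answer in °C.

T = 150.5 °C

L₁(1 + α₁ΔT) = L₂(1 + α₂ΔT) ⇒ ΔT = (L₂ − L₁)/(α₁L₁ − α₂L₂)
L₂ − L₁ = 2.1450 − 2.1416 = 3.40×10⁻³ m
α₁L₁ − α₂L₂ = 21.7×10⁻⁶×2.1416 − 8.7×10⁻⁶×2.1450 = 2.781122×10⁻⁵ m/K
ΔT = 3.40×10⁻³ / 2.781122×10⁻⁵ = 122.253 K
T = 28.2 + 122.253 = 150.453 °C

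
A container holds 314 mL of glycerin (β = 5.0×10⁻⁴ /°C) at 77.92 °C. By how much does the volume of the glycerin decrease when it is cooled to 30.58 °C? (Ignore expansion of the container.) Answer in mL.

|ΔT| = |30.58 − 77.92| = 47.34 K
ΔV = βV₀ΔT = (5.0×10⁻⁴)(314)(47.34) = 7.43 mL

ΔV = 7.43 mL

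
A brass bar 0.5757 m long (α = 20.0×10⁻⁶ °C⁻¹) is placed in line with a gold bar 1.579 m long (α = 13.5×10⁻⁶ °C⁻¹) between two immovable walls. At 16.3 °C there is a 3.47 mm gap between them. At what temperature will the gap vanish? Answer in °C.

α₁L₁ = 1.1514×10⁻⁵ m/K, α₂L₂ = 2.13165×10⁻⁵ m/K → total 3.28305×10⁻⁵ m/K
ΔT = g/(α₁L₁+α₂L₂) = 3.47×10⁻³ / 3.28305×10⁻⁵ = 105.69 K
T = 16.3 + 105.69 = 121.99 °C

T = 122 °C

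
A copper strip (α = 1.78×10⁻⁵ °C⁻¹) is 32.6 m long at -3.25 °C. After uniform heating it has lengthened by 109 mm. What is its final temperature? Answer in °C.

T = 185 °C

ΔL = αL₀ΔT ⇒ ΔT = ΔL / (αL₀)
ΔT = 109×10⁻³ m / (1.78×10⁻⁵ × 32.6 m) = 187.84 K
T = -3.25 + 187.84 = 184.59 °C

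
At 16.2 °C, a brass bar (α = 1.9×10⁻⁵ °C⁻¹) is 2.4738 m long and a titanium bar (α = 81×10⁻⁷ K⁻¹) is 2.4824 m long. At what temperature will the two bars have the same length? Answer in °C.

Equal length when α₁L₁ΔT − α₂L₂ΔT = L₂ − L₁ = 8.60×10⁻³ m
α₁L₁ = 4.70022×10⁻⁵, α₂L₂ = 2.010744×10⁻⁵ → Δ(αL) = 2.689476×10⁻⁵ m/K
ΔT = 8.60×10⁻³ / 2.689476×10⁻⁵ = 319.765 K, so T = 16.2 + 319.765 = 335.965 °C

T = 336.0 °C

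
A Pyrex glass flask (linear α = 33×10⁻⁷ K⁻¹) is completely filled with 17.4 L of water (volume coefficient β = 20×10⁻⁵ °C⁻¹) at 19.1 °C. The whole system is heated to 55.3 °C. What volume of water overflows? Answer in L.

The flask also expands: β_container ≈ 3α = 9.9×10⁻⁶ /K
Net overflow = V₀(β_liq − 3α_cont)ΔT
β − 3α = 2.00×10⁻⁴ − 9.9×10⁻⁶ = 1.901×10⁻⁴ /K; ΔT = 36.2 K
ΔV = 17.4 × 1.901×10⁻⁴ × 36.2 = 0.120 L

0.120 L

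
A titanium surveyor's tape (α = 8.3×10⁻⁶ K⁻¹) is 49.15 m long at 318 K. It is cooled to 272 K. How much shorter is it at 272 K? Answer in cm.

|ΔT| = |272 − 318| = 46 K
ΔL = αL₀ΔT = (8.3×10⁻⁶)(49.15)(46) = 1.88×10⁻² m

ΔL = 1.88 cm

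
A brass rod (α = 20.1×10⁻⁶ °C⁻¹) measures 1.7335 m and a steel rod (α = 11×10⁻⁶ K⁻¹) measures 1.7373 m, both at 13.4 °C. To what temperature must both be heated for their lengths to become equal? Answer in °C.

T = 254.9 °C

Equal length when α₁L₁ΔT − α₂L₂ΔT = L₂ − L₁ = 3.80×10⁻³ m
α₁L₁ = 3.484335×10⁻⁵, α₂L₂ = 1.91103×10⁻⁵ → Δ(αL) = 1.573305×10⁻⁵ m/K
ΔT = 3.80×10⁻³ / 1.573305×10⁻⁵ = 241.530 K, so T = 13.4 + 241.530 = 254.930 °C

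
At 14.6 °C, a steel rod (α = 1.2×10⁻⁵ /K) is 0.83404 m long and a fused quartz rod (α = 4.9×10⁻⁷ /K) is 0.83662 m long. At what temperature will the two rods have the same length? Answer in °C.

T = 283.4 °C

Equal length when α₁L₁ΔT − α₂L₂ΔT = L₂ − L₁ = 2.58×10⁻³ m
α₁L₁ = 1.000848×10⁻⁵, α₂L₂ = 4.099438×10⁻⁷ → Δ(αL) = 9.5985362×10⁻⁶ m/K
ΔT = 2.58×10⁻³ / 9.5985362×10⁻⁶ = 268.791 K, so T = 14.6 + 268.791 = 283.391 °C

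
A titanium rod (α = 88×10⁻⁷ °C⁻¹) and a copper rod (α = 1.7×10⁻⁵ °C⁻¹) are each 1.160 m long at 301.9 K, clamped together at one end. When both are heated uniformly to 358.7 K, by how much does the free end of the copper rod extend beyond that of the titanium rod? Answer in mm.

0.540 mm

ΔT = 56.8 K
titanium: ΔL = 88×10⁻⁷ × 1.160 m × 56.8 = 5.7981×10⁻⁴ m = 0.57981 mm
copper: ΔL = 1.7×10⁻⁵ × 1.160 m × 56.8 = 1.1201×10⁻³ m = 1.1201 mm
difference = 1.1201 − 0.57981 = 0.54029 mm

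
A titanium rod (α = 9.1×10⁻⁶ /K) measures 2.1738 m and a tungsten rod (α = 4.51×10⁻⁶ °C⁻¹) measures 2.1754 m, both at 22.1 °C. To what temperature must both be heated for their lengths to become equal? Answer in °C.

L₁(1 + α₁ΔT) = L₂(1 + α₂ΔT) ⇒ ΔT = (L₂ − L₁)/(α₁L₁ − α₂L₂)
L₂ − L₁ = 2.1754 − 2.1738 = 1.60×10⁻³ m
α₁L₁ − α₂L₂ = 9.1×10⁻⁶×2.1738 − 4.51×10⁻⁶×2.1754 = 9.970526×10⁻⁶ m/K
ΔT = 1.60×10⁻³ / 9.970526×10⁻⁶ = 160.473 K
T = 22.1 + 160.473 = 182.573 °C

T = 182.6 °C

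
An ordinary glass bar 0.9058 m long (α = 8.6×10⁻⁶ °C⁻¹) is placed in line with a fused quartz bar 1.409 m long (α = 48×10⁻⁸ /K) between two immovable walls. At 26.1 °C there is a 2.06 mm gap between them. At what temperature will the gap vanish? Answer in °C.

T = 269 °C

Gap closes when ΔL₁ + ΔL₂ = 2.06 mm = 2.06×10⁻³ m
(α₁L₁ + α₂L₂)ΔT = g
α₁L₁ + α₂L₂ = 8.6×10⁻⁶×0.9058 + 48×10⁻⁸×1.409 = 8.4662×10⁻⁶ m/K
ΔT = 2.06×10⁻³ / 8.4662×10⁻⁶ = 243.32 K
T = 26.1 + 243.32 = 269.42 °C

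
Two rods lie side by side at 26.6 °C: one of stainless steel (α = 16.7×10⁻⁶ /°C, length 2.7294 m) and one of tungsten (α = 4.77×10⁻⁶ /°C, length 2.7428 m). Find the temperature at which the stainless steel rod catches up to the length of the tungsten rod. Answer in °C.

L₁(1 + α₁ΔT) = L₂(1 + α₂ΔT) ⇒ ΔT = (L₂ − L₁)/(α₁L₁ − α₂L₂)
L₂ − L₁ = 2.7428 − 2.7294 = 1.34×10⁻² m
α₁L₁ − α₂L₂ = 16.7×10⁻⁶×2.7294 − 4.77×10⁻⁶×2.7428 = 3.2497824×10⁻⁵ m/K
ΔT = 1.34×10⁻² / 3.2497824×10⁻⁵ = 412.335 K
T = 26.6 + 412.335 = 438.935 °C

T = 438.9 °C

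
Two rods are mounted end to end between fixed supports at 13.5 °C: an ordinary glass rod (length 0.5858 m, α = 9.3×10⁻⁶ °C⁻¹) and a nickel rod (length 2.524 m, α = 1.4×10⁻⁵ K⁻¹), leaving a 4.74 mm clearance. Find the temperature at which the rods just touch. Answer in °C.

α₁L₁ = 5.44794×10⁻⁶ m/K, α₂L₂ = 3.5336×10⁻⁵ m/K → total 4.078394×10⁻⁵ m/K
ΔT = g/(α₁L₁+α₂L₂) = 4.74×10⁻³ / 4.078394×10⁻⁵ = 116.22 K
T = 13.5 + 116.22 = 129.72 °C

T = 130 °C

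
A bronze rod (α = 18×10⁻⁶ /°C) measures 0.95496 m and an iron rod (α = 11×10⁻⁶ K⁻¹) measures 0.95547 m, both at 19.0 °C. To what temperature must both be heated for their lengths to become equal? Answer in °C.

Equal length when α₁L₁ΔT − α₂L₂ΔT = L₂ − L₁ = 5.10×10⁻⁴ m
α₁L₁ = 1.718928×10⁻⁵, α₂L₂ = 1.051017×10⁻⁵ → Δ(αL) = 6.67911×10⁻⁶ m/K
ΔT = 5.10×10⁻⁴ / 6.67911×10⁻⁶ = 76.3575 K, so T = 19.0 + 76.3575 = 95.3575 °C

T = 95.36 °C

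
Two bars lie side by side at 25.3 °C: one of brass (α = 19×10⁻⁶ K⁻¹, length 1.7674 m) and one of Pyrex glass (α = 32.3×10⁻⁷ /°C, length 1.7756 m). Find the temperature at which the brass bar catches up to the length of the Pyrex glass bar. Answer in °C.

T = 319.8 °C

L₁(1 + α₁ΔT) = L₂(1 + α₂ΔT) ⇒ ΔT = (L₂ − L₁)/(α₁L₁ − α₂L₂)
L₂ − L₁ = 1.7756 − 1.7674 = 8.20×10⁻³ m
α₁L₁ − α₂L₂ = 19×10⁻⁶×1.7674 − 32.3×10⁻⁷×1.7756 = 2.7845412×10⁻⁵ m/K
ΔT = 8.20×10⁻³ / 2.7845412×10⁻⁵ = 294.483 K
T = 25.3 + 294.483 = 319.783 °C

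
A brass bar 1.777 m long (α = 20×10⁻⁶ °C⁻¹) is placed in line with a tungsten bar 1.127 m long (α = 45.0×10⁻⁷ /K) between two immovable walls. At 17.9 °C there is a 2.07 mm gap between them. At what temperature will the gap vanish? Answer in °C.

T = 68.9 °C

Gap closes when ΔL₁ + ΔL₂ = 2.07 mm = 2.07×10⁻³ m
(α₁L₁ + α₂L₂)ΔT = g
α₁L₁ + α₂L₂ = 20×10⁻⁶×1.777 + 45.0×10⁻⁷×1.127 = 4.06115×10⁻⁵ m/K
ΔT = 2.07×10⁻³ / 4.06115×10⁻⁵ = 50.971 K
T = 17.9 + 50.971 = 68.871 °C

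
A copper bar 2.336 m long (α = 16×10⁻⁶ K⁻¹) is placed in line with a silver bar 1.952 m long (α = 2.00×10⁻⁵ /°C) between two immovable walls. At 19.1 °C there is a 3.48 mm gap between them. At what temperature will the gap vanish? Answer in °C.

Gap closes when ΔL₁ + ΔL₂ = 3.48 mm = 3.48×10⁻³ m
(α₁L₁ + α₂L₂)ΔT = g
α₁L₁ + α₂L₂ = 16×10⁻⁶×2.336 + 2.00×10⁻⁵×1.952 = 7.6416×10⁻⁵ m/K
ΔT = 3.48×10⁻³ / 7.6416×10⁻⁵ = 45.540 K
T = 19.1 + 45.540 = 64.640 °C

T = 64.6 °C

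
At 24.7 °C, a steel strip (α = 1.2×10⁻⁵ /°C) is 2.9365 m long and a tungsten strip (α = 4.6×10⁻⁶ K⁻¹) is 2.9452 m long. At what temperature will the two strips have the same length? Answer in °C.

L₁(1 + α₁ΔT) = L₂(1 + α₂ΔT) ⇒ ΔT = (L₂ − L₁)/(α₁L₁ − α₂L₂)
L₂ − L₁ = 2.9452 − 2.9365 = 8.70×10⁻³ m
α₁L₁ − α₂L₂ = 1.2×10⁻⁵×2.9365 − 4.6×10⁻⁶×2.9452 = 2.169008×10⁻⁵ m/K
ΔT = 8.70×10⁻³ / 2.169008×10⁻⁵ = 401.105 K
T = 24.7 + 401.105 = 425.805 °C

T = 425.8 °C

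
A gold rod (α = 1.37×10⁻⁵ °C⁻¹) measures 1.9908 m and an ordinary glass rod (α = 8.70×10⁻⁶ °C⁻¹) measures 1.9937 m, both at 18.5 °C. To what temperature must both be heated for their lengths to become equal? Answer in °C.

L₁(1 + α₁ΔT) = L₂(1 + α₂ΔT) ⇒ ΔT = (L₂ − L₁)/(α₁L₁ − α₂L₂)
L₂ − L₁ = 1.9937 − 1.9908 = 2.90×10⁻³ m
α₁L₁ − α₂L₂ = 1.37×10⁻⁵×1.9908 − 8.70×10⁻⁶×1.9937 = 9.92877×10⁻⁶ m/K
ΔT = 2.90×10⁻³ / 9.92877×10⁻⁶ = 292.080 K
T = 18.5 + 292.080 = 310.580 °C

T = 310.6 °C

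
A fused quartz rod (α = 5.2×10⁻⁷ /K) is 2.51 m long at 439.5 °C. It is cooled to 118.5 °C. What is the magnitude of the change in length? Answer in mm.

|ΔT| = |118.5 − 439.5| = 321.0 K
ΔL = αL₀ΔT = (5.2×10⁻⁷)(2.51)(321.0) = 4.19×10⁻⁴ m

ΔL = 0.419 mm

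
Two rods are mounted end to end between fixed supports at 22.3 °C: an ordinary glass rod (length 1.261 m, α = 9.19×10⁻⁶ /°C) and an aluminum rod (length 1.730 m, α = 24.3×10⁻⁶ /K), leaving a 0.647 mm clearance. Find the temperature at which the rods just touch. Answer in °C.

α₁L₁ = 1.158859×10⁻⁵ m/K, α₂L₂ = 4.2039×10⁻⁵ m/K → total 5.362759×10⁻⁵ m/K
ΔT = g/(α₁L₁+α₂L₂) = 6.47×10⁻⁴ / 5.362759×10⁻⁵ = 12.065 K
T = 22.3 + 12.065 = 34.365 °C

T = 34.4 °C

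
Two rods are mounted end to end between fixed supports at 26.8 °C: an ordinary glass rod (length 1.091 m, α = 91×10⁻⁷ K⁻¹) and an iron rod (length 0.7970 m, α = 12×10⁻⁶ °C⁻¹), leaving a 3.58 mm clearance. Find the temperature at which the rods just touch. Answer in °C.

T = 210 °C

α₁L₁ = 9.9281×10⁻⁶ m/K, α₂L₂ = 9.564×10⁻⁶ m/K → total 1.94921×10⁻⁵ m/K
ΔT = g/(α₁L₁+α₂L₂) = 3.58×10⁻³ / 1.94921×10⁻⁵ = 183.66 K
T = 26.8 + 183.66 = 210.46 °C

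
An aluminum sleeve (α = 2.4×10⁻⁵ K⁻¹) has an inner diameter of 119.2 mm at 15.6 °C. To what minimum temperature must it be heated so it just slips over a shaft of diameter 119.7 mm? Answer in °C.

Required Δd = 119.7 − 119.2 = 0.5 mm
Δd = αd₀ΔT ⇒ ΔT = Δd/(αd₀) = 0.5 / (2.4×10⁻⁵ × 119.2) = 174.78 K
T_min = 15.6 + 174.78 = 190.38 °C

T = 190 °C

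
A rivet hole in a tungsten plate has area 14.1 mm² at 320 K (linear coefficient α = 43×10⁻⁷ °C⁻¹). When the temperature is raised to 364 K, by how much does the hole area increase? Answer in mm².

ΔA = 0.00534 mm²

Area coefficient ≈ 2α; |ΔT| = 44 K
ΔA = 2αA₀ΔT = 2(43×10⁻⁷)(14.1)(44) = 5.34×10⁻³ mm²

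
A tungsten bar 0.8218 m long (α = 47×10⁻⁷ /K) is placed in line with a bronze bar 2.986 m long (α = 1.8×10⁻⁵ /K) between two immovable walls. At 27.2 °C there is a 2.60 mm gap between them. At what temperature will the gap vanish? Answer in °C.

T = 72.3 °C

Gap closes when ΔL₁ + ΔL₂ = 2.60 mm = 2.60×10⁻³ m
(α₁L₁ + α₂L₂)ΔT = g
α₁L₁ + α₂L₂ = 47×10⁻⁷×0.8218 + 1.8×10⁻⁵×2.986 = 5.761046×10⁻⁵ m/K
ΔT = 2.60×10⁻³ / 5.761046×10⁻⁵ = 45.131 K
T = 27.2 + 45.131 = 72.331 °C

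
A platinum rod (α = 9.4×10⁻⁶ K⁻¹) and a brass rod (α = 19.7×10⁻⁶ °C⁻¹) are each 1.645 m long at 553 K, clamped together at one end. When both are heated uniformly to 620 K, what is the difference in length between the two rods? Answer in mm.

1.14 mm

ΔT = 67 K
platinum: ΔL = 9.4×10⁻⁶ × 1.645 m × 67 = 1.0360×10⁻³ m = 1.0360 mm
brass: ΔL = 19.7×10⁻⁶ × 1.645 m × 67 = 2.1712×10⁻³ m = 2.1712 mm
difference = 2.1712 − 1.0360 = 1.1352 mm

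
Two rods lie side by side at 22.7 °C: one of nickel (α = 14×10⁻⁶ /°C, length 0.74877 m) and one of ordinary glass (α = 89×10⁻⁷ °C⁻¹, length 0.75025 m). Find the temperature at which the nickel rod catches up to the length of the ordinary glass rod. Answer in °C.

T = 411.6 °C

Equal length when α₁L₁ΔT − α₂L₂ΔT = L₂ − L₁ = 1.48×10⁻³ m
α₁L₁ = 1.048278×10⁻⁵, α₂L₂ = 6.677225×10⁻⁶ → Δ(αL) = 3.805555×10⁻⁶ m/K
ΔT = 1.48×10⁻³ / 3.805555×10⁻⁶ = 388.905 K, so T = 22.7 + 388.905 = 411.605 °C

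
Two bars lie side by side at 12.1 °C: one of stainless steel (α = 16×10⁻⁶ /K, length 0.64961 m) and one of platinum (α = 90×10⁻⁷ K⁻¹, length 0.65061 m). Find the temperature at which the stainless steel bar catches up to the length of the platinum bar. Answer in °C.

L₁(1 + α₁ΔT) = L₂(1 + α₂ΔT) ⇒ ΔT = (L₂ − L₁)/(α₁L₁ − α₂L₂)
L₂ − L₁ = 0.65061 − 0.64961 = 1.00×10⁻³ m
α₁L₁ − α₂L₂ = 16×10⁻⁶×0.64961 − 90×10⁻⁷×0.65061 = 4.53827×10⁻⁶ m/K
ΔT = 1.00×10⁻³ / 4.53827×10⁻⁶ = 220.348 K
T = 12.1 + 220.348 = 232.448 °C

T = 232.4 °C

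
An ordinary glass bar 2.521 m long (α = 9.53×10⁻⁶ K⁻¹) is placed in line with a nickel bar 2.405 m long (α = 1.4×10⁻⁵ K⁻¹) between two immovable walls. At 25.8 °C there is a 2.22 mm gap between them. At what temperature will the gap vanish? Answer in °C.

T = 64.3 °C

α₁L₁ = 2.402513×10⁻⁵ m/K, α₂L₂ = 3.367×10⁻⁵ m/K → total 5.769513×10⁻⁵ m/K
ΔT = g/(α₁L₁+α₂L₂) = 2.22×10⁻³ / 5.769513×10⁻⁵ = 38.478 K
T = 25.8 + 38.478 = 64.278 °C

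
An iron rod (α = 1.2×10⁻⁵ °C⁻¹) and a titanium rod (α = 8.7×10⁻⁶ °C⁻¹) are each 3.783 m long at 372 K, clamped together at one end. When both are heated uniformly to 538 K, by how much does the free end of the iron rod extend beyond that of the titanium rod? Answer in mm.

ΔT = 166 K
iron: ΔL = 1.2×10⁻⁵ × 3.783 m × 166 = 7.5357×10⁻³ m = 7.5357 mm
titanium: ΔL = 8.7×10⁻⁶ × 3.783 m × 166 = 5.4634×10⁻³ m = 5.4634 mm
difference = 7.5357 − 5.4634 = 2.0723 mm

2.07 mm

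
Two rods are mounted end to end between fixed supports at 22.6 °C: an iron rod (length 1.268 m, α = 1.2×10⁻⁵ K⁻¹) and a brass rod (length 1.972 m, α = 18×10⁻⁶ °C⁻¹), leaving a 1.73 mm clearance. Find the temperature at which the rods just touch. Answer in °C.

T = 56.7 °C

Gap closes when ΔL₁ + ΔL₂ = 1.73 mm = 1.73×10⁻³ m
(α₁L₁ + α₂L₂)ΔT = g
α₁L₁ + α₂L₂ = 1.2×10⁻⁵×1.268 + 18×10⁻⁶×1.972 = 5.0712×10⁻⁵ m/K
ΔT = 1.73×10⁻³ / 5.0712×10⁻⁵ = 34.114 K
T = 22.6 + 34.114 = 56.714 °C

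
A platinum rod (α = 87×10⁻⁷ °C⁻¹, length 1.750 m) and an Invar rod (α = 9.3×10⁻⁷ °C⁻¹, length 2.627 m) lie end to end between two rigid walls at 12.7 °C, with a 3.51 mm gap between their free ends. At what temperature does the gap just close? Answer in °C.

Gap closes when ΔL₁ + ΔL₂ = 3.51 mm = 3.51×10⁻³ m
(α₁L₁ + α₂L₂)ΔT = g
α₁L₁ + α₂L₂ = 87×10⁻⁷×1.750 + 9.3×10⁻⁷×2.627 = 1.766811×10⁻⁵ m/K
ΔT = 3.51×10⁻³ / 1.766811×10⁻⁵ = 198.66 K
T = 12.7 + 198.66 = 211.36 °C

T = 211 °C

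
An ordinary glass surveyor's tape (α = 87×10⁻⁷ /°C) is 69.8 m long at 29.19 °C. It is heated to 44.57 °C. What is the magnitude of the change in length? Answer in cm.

ΔL = 0.934 cm

|ΔT| = |44.57 − 29.19| = 15.38 K
ΔL = αL₀ΔT = (87×10⁻⁷)(69.8)(15.38) = 9.34×10⁻³ m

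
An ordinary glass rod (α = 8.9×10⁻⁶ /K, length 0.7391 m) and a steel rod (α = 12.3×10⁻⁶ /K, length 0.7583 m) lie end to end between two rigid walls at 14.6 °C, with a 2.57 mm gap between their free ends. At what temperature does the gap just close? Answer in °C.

T = 176 °C

α₁L₁ = 6.57799×10⁻⁶ m/K, α₂L₂ = 9.32709×10⁻⁶ m/K → total 1.590508×10⁻⁵ m/K
ΔT = g/(α₁L₁+α₂L₂) = 2.57×10⁻³ / 1.590508×10⁻⁵ = 161.58 K
T = 14.6 + 161.58 = 176.18 °C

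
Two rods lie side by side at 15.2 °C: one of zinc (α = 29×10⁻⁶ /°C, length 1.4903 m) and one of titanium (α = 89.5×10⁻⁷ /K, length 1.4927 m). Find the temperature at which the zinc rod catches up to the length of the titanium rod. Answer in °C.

T = 95.58 °C

L₁(1 + α₁ΔT) = L₂(1 + α₂ΔT) ⇒ ΔT = (L₂ − L₁)/(α₁L₁ − α₂L₂)
L₂ − L₁ = 1.4927 − 1.4903 = 2.40×10⁻³ m
α₁L₁ − α₂L₂ = 29×10⁻⁶×1.4903 − 89.5×10⁻⁷×1.4927 = 2.9859035×10⁻⁵ m/K
ΔT = 2.40×10⁻³ / 2.9859035×10⁻⁵ = 80.3777 K
T = 15.2 + 80.3777 = 95.5777 °C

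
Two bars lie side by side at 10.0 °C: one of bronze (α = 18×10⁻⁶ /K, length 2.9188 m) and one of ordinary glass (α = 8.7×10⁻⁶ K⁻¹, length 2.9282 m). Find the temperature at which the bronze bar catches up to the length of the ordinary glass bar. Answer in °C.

Equal length when α₁L₁ΔT − α₂L₂ΔT = L₂ − L₁ = 9.40×10⁻³ m
α₁L₁ = 5.25384×10⁻⁵, α₂L₂ = 2.547534×10⁻⁵ → Δ(αL) = 2.706306×10⁻⁵ m/K
ΔT = 9.40×10⁻³ / 2.706306×10⁻⁵ = 347.337 K, so T = 10.0 + 347.337 = 357.337 °C

T = 357.3 °C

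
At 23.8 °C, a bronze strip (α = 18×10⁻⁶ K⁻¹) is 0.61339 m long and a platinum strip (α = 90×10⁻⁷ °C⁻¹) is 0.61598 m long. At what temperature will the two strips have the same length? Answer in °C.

T = 494.9 °C

Equal length when α₁L₁ΔT − α₂L₂ΔT = L₂ − L₁ = 2.59×10⁻³ m
α₁L₁ = 1.104102×10⁻⁵, α₂L₂ = 5.54382×10⁻⁶ → Δ(αL) = 5.4972×10⁻⁶ m/K
ΔT = 2.59×10⁻³ / 5.4972×10⁻⁶ = 471.149 K, so T = 23.8 + 471.149 = 494.949 °C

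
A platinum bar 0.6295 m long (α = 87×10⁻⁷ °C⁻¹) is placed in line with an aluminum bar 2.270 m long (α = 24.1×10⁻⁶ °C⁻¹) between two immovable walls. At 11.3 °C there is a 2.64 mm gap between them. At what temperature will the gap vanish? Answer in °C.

T = 55.2 °C

Gap closes when ΔL₁ + ΔL₂ = 2.64 mm = 2.64×10⁻³ m
(α₁L₁ + α₂L₂)ΔT = g
α₁L₁ + α₂L₂ = 87×10⁻⁷×0.6295 + 24.1×10⁻⁶×2.270 = 6.018365×10⁻⁵ m/K
ΔT = 2.64×10⁻³ / 6.018365×10⁻⁵ = 43.866 K
T = 11.3 + 43.866 = 55.166 °C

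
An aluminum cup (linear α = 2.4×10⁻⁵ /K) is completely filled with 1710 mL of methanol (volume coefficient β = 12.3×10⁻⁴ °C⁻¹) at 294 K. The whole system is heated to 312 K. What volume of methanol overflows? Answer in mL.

35.6 mL

The cup also expands: β_container ≈ 3α = 7.2×10⁻⁵ /K
Net overflow = V₀(β_liq − 3α_cont)ΔT
β − 3α = 1.23×10⁻³ − 7.2×10⁻⁵ = 1.158×10⁻³ /K; ΔT = 18 K
ΔV = 1710 × 1.158×10⁻³ × 18 = 35.6 mL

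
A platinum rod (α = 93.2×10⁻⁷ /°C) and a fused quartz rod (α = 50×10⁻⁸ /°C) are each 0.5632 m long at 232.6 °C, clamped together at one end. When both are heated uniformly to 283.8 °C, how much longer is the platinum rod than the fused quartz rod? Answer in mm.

ΔT = 51.2 K
platinum: ΔL = 93.2×10⁻⁷ × 0.5632 m × 51.2 = 2.6875×10⁻⁴ m = 0.26875 mm
fused quartz: ΔL = 50×10⁻⁸ × 0.5632 m × 51.2 = 1.4418×10⁻⁵ m = 0.014418 mm
difference = 0.26875 − 0.014418 = 0.254332 mm

0.254 mm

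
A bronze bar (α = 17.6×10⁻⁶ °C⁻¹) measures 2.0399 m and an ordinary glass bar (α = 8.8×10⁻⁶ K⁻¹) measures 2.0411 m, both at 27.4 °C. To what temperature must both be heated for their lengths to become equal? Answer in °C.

Equal length when α₁L₁ΔT − α₂L₂ΔT = L₂ − L₁ = 1.20×10⁻³ m
α₁L₁ = 3.590224×10⁻⁵, α₂L₂ = 1.796168×10⁻⁵ → Δ(αL) = 1.794056×10⁻⁵ m/K
ΔT = 1.20×10⁻³ / 1.794056×10⁻⁵ = 66.8875 K, so T = 27.4 + 66.8875 = 94.2875 °C

T = 94.29 °C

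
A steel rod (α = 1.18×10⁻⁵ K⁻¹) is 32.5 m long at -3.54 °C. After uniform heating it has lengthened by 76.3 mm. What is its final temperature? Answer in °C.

T = 195 °C

ΔL = αL₀ΔT ⇒ ΔT = ΔL / (αL₀)
ΔT = 76.3×10⁻³ m / (1.18×10⁻⁵ × 32.5 m) = 198.96 K
T = -3.54 + 198.96 = 195.42 °C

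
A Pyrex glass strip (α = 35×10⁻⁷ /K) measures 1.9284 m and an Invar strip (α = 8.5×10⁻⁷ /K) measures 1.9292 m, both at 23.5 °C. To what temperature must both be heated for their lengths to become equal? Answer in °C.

L₁(1 + α₁ΔT) = L₂(1 + α₂ΔT) ⇒ ΔT = (L₂ − L₁)/(α₁L₁ − α₂L₂)
L₂ − L₁ = 1.9292 − 1.9284 = 8.00×10⁻⁴ m
α₁L₁ − α₂L₂ = 35×10⁻⁷×1.9284 − 8.5×10⁻⁷×1.9292 = 5.10958×10⁻⁶ m/K
ΔT = 8.00×10⁻⁴ / 5.10958×10⁻⁶ = 156.569 K
T = 23.5 + 156.569 = 180.069 °C

T = 180.1 °C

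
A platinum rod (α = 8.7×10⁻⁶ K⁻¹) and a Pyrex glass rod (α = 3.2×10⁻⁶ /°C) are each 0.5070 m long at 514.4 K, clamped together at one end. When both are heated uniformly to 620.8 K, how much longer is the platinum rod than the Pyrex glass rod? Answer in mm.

0.297 mm

ΔT = 106.4 K
platinum: ΔL = 8.7×10⁻⁶ × 0.5070 m × 106.4 = 4.6932×10⁻⁴ m = 0.46932 mm
Pyrex glass: ΔL = 3.2×10⁻⁶ × 0.5070 m × 106.4 = 1.7262×10⁻⁴ m = 0.17262 mm
difference = 0.46932 − 0.17262 = 0.29670 mm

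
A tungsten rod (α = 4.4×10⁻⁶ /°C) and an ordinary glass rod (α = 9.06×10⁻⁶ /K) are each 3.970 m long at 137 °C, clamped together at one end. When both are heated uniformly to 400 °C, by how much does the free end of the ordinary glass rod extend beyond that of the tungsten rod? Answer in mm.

4.87 mm

ΔT = 263 K
tungsten: ΔL = 4.4×10⁻⁶ × 3.970 m × 263 = 4.5941×10⁻³ m = 4.5941 mm
ordinary glass: ΔL = 9.06×10⁻⁶ × 3.970 m × 263 = 9.4596×10⁻³ m = 9.4596 mm
difference = 9.4596 − 4.5941 = 4.8655 mm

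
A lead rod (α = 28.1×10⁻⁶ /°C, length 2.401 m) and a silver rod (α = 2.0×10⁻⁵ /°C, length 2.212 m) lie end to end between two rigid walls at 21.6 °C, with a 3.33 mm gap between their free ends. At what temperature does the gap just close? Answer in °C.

α₁L₁ = 6.74681×10⁻⁵ m/K, α₂L₂ = 4.424×10⁻⁵ m/K → total 1.117081×10⁻⁴ m/K
ΔT = g/(α₁L₁+α₂L₂) = 3.33×10⁻³ / 1.117081×10⁻⁴ = 29.810 K
T = 21.6 + 29.810 = 51.410 °C

T = 51.4 °C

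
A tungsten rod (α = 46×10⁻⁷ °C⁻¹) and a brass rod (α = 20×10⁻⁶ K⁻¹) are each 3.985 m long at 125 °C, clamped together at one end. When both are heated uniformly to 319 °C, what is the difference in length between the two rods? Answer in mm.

11.9 mm

ΔT = 194 K
tungsten: ΔL = 46×10⁻⁷ × 3.985 m × 194 = 3.5562×10⁻³ m = 3.5562 mm
brass: ΔL = 20×10⁻⁶ × 3.985 m × 194 = 1.5462×10⁻² m = 15.462 mm
difference = 15.462 − 3.5562 = 11.9058 mm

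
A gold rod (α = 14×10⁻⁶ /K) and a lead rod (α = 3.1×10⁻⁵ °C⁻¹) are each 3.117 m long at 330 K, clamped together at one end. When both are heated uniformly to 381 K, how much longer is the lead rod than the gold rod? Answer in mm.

ΔT = 51 K
gold: ΔL = 14×10⁻⁶ × 3.117 m × 51 = 2.2255×10⁻³ m = 2.2255 mm
lead: ΔL = 3.1×10⁻⁵ × 3.117 m × 51 = 4.9280×10⁻³ m = 4.9280 mm
difference = 4.9280 − 2.2255 = 2.7025 mm

2.70 mm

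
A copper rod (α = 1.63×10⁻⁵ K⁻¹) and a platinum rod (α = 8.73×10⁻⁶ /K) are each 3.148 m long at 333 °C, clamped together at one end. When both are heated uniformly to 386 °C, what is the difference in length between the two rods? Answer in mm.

ΔT = 53 K
copper: ΔL = 1.63×10⁻⁵ × 3.148 m × 53 = 2.7196×10⁻³ m = 2.7196 mm
platinum: ΔL = 8.73×10⁻⁶ × 3.148 m × 53 = 1.4565×10⁻³ m = 1.4565 mm
difference = 2.7196 − 1.4565 = 1.2631 mm

1.26 mm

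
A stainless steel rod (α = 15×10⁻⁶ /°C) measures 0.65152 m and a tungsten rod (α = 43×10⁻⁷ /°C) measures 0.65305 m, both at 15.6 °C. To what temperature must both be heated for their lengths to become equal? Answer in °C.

L₁(1 + α₁ΔT) = L₂(1 + α₂ΔT) ⇒ ΔT = (L₂ − L₁)/(α₁L₁ − α₂L₂)
L₂ − L₁ = 0.65305 − 0.65152 = 1.53×10⁻³ m
α₁L₁ − α₂L₂ = 15×10⁻⁶×0.65152 − 43×10⁻⁷×0.65305 = 6.964685×10⁻⁶ m/K
ΔT = 1.53×10⁻³ / 6.964685×10⁻⁶ = 219.680 K
T = 15.6 + 219.680 = 235.280 °C

T = 235.3 °C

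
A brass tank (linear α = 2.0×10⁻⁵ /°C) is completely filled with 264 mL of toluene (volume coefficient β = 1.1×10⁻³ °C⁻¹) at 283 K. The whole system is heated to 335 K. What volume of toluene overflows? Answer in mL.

14.3 mL

The tank also expands: β_container ≈ 3α = 6.0×10⁻⁵ /K
Net overflow = V₀(β_liq − 3α_cont)ΔT
β − 3α = 1.10×10⁻³ − 6.0×10⁻⁵ = 1.04×10⁻³ /K; ΔT = 52 K
ΔV = 264 × 1.04×10⁻³ × 52 = 14.3 mL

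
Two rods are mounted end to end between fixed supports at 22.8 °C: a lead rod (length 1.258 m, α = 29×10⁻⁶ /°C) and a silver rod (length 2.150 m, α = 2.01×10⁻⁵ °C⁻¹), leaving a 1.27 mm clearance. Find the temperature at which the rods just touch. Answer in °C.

T = 38.7 °C

Gap closes when ΔL₁ + ΔL₂ = 1.27 mm = 1.27×10⁻³ m
(α₁L₁ + α₂L₂)ΔT = g
α₁L₁ + α₂L₂ = 29×10⁻⁶×1.258 + 2.01×10⁻⁵×2.150 = 7.9697×10⁻⁵ m/K
ΔT = 1.27×10⁻³ / 7.9697×10⁻⁵ = 15.935 K
T = 22.8 + 15.935 = 38.735 °C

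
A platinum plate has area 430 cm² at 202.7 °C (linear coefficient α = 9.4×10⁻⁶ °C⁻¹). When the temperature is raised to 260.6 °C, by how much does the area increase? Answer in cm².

Area coefficient ≈ 2α; |ΔT| = 57.9 K
ΔA = 2αA₀ΔT = 2(9.4×10⁻⁶)(430)(57.9) = 0.468 cm²

ΔA = 0.468 cm²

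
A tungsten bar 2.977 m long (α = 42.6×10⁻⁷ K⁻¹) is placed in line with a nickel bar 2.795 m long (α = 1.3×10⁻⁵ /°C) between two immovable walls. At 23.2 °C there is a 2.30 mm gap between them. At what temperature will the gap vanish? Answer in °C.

T = 70.1 °C

α₁L₁ = 1.268202×10⁻⁵ m/K, α₂L₂ = 3.6335×10⁻⁵ m/K → total 4.901702×10⁻⁵ m/K
ΔT = g/(α₁L₁+α₂L₂) = 2.30×10⁻³ / 4.901702×10⁻⁵ = 46.922 K
T = 23.2 + 46.922 = 70.122 °C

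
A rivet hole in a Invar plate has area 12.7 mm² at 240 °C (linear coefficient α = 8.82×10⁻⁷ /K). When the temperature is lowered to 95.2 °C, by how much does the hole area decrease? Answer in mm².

Area coefficient ≈ 2α; |ΔT| = 144.8 K
ΔA = 2αA₀ΔT = 2(8.82×10⁻⁷)(12.7)(144.8) = 3.24×10⁻³ mm²

ΔA = 0.00324 mm²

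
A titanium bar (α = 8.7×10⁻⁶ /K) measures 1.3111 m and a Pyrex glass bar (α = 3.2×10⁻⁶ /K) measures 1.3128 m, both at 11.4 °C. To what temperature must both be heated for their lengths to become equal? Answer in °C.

T = 247.3 °C

Equal length when α₁L₁ΔT − α₂L₂ΔT = L₂ − L₁ = 1.70×10⁻³ m
α₁L₁ = 1.140657×10⁻⁵, α₂L₂ = 4.20096×10⁻⁶ → Δ(αL) = 7.20561×10⁻⁶ m/K
ΔT = 1.70×10⁻³ / 7.20561×10⁻⁶ = 235.927 K, so T = 11.4 + 235.927 = 247.327 °C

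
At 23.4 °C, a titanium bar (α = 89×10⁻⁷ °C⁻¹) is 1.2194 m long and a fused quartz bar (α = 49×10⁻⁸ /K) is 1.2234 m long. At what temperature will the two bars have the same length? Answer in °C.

L₁(1 + α₁ΔT) = L₂(1 + α₂ΔT) ⇒ ΔT = (L₂ − L₁)/(α₁L₁ − α₂L₂)
L₂ − L₁ = 1.2234 − 1.2194 = 4.00×10⁻³ m
α₁L₁ − α₂L₂ = 89×10⁻⁷×1.2194 − 49×10⁻⁸×1.2234 = 1.0253194×10⁻⁵ m/K
ΔT = 4.00×10⁻³ / 1.0253194×10⁻⁵ = 390.122 K
T = 23.4 + 390.122 = 413.522 °C

T = 413.5 °C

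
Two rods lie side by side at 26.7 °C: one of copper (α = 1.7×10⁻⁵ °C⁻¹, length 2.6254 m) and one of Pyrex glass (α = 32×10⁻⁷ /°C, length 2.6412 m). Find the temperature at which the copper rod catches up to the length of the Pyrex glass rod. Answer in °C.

L₁(1 + α₁ΔT) = L₂(1 + α₂ΔT) ⇒ ΔT = (L₂ − L₁)/(α₁L₁ − α₂L₂)
L₂ − L₁ = 2.6412 − 2.6254 = 1.58×10⁻² m
α₁L₁ − α₂L₂ = 1.7×10⁻⁵×2.6254 − 32×10⁻⁷×2.6412 = 3.617996×10⁻⁵ m/K
ΔT = 1.58×10⁻² / 3.617996×10⁻⁵ = 436.706 K
T = 26.7 + 436.706 = 463.406 °C

T = 463.4 °C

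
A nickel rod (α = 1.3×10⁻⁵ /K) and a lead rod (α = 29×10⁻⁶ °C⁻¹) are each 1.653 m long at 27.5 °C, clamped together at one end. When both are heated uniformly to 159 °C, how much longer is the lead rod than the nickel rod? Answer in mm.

3.48 mm

ΔT = 131.5 K
nickel: ΔL = 1.3×10⁻⁵ × 1.653 m × 131.5 = 2.8258×10⁻³ m = 2.8258 mm
lead: ΔL = 29×10⁻⁶ × 1.653 m × 131.5 = 6.3037×10⁻³ m = 6.3037 mm
difference = 6.3037 − 2.8258 = 3.4779 mm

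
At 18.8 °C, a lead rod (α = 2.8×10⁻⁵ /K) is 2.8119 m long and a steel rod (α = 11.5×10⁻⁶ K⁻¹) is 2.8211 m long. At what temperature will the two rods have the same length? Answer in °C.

T = 217.5 °C

L₁(1 + α₁ΔT) = L₂(1 + α₂ΔT) ⇒ ΔT = (L₂ − L₁)/(α₁L₁ − α₂L₂)
L₂ − L₁ = 2.8211 − 2.8119 = 9.20×10⁻³ m
α₁L₁ − α₂L₂ = 2.8×10⁻⁵×2.8119 − 11.5×10⁻⁶×2.8211 = 4.629055×10⁻⁵ m/K
ΔT = 9.20×10⁻³ / 4.629055×10⁻⁵ = 198.745 K
T = 18.8 + 198.745 = 217.545 °C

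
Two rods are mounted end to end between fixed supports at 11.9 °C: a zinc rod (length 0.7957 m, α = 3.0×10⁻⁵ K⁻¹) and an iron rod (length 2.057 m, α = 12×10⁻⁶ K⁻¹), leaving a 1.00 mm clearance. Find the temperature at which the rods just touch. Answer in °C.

Gap closes when ΔL₁ + ΔL₂ = 1.00 mm = 1.00×10⁻³ m
(α₁L₁ + α₂L₂)ΔT = g
α₁L₁ + α₂L₂ = 3.0×10⁻⁵×0.7957 + 12×10⁻⁶×2.057 = 4.8555×10⁻⁵ m/K
ΔT = 1.00×10⁻³ / 4.8555×10⁻⁵ = 20.595 K
T = 11.9 + 20.595 = 32.495 °C

T = 32.5 °C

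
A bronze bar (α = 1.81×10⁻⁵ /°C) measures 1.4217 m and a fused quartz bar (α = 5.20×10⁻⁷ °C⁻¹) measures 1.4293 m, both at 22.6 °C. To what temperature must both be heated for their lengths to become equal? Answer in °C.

T = 326.7 °C

L₁(1 + α₁ΔT) = L₂(1 + α₂ΔT) ⇒ ΔT = (L₂ − L₁)/(α₁L₁ − α₂L₂)
L₂ − L₁ = 1.4293 − 1.4217 = 7.60×10⁻³ m
α₁L₁ − α₂L₂ = 1.81×10⁻⁵×1.4217 − 5.20×10⁻⁷×1.4293 = 2.4989534×10⁻⁵ m/K
ΔT = 7.60×10⁻³ / 2.4989534×10⁻⁵ = 304.127 K
T = 22.6 + 304.127 = 326.727 °C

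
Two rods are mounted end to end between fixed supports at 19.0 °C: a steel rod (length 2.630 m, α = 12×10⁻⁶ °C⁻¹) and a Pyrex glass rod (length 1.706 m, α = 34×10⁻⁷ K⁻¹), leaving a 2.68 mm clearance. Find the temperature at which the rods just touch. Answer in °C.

T = 90.7 °C

α₁L₁ = 3.156×10⁻⁵ m/K, α₂L₂ = 5.8004×10⁻⁶ m/K → total 3.73604×10⁻⁵ m/K
ΔT = g/(α₁L₁+α₂L₂) = 2.68×10⁻³ / 3.73604×10⁻⁵ = 71.734 K
T = 19.0 + 71.734 = 90.734 °C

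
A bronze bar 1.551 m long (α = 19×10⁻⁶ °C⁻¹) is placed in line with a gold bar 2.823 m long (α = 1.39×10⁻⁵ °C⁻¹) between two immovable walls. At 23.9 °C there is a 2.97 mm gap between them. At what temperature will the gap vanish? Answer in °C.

T = 67.1 °C

Gap closes when ΔL₁ + ΔL₂ = 2.97 mm = 2.97×10⁻³ m
(α₁L₁ + α₂L₂)ΔT = g
α₁L₁ + α₂L₂ = 19×10⁻⁶×1.551 + 1.39×10⁻⁵×2.823 = 6.87087×10⁻⁵ m/K
ΔT = 2.97×10⁻³ / 6.87087×10⁻⁵ = 43.226 K
T = 23.9 + 43.226 = 67.126 °C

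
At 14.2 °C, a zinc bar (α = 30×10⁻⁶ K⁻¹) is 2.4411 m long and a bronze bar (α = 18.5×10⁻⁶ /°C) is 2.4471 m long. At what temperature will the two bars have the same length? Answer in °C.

Equal length when α₁L₁ΔT − α₂L₂ΔT = L₂ − L₁ = 6.00×10⁻³ m
α₁L₁ = 7.3233×10⁻⁵, α₂L₂ = 4.527135×10⁻⁵ → Δ(αL) = 2.796165×10⁻⁵ m/K
ΔT = 6.00×10⁻³ / 2.796165×10⁻⁵ = 214.580 K, so T = 14.2 + 214.580 = 228.780 °C

T = 228.8 °C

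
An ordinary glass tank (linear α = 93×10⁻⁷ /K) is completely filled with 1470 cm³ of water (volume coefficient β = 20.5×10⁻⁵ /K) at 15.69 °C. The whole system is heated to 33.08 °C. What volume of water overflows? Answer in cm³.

4.53 cm³

The tank also expands: β_container ≈ 3α = 2.79×10⁻⁵ /K
Net overflow = V₀(β_liq − 3α_cont)ΔT
β − 3α = 2.05×10⁻⁴ − 2.79×10⁻⁵ = 1.771×10⁻⁴ /K; ΔT = 17.39 K
ΔV = 1470 × 1.771×10⁻⁴ × 17.39 = 4.53 cm³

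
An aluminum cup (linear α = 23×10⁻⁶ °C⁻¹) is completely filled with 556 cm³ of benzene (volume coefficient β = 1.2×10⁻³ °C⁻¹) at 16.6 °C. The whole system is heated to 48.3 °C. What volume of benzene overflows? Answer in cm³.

The cup also expands: β_container ≈ 3α = 6.9×10⁻⁵ /K
Net overflow = V₀(β_liq − 3α_cont)ΔT
β − 3α = 1.20×10⁻³ − 6.9×10⁻⁵ = 1.131×10⁻³ /K; ΔT = 31.7 K
ΔV = 556 × 1.131×10⁻³ × 31.7 = 19.9 cm³

19.9 cm³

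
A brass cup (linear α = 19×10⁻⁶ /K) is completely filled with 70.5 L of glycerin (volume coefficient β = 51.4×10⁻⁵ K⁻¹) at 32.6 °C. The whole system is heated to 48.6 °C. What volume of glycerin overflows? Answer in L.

0.515 L

The cup also expands: β_container ≈ 3α = 5.7×10⁻⁵ /K
Net overflow = V₀(β_liq − 3α_cont)ΔT
β − 3α = 5.14×10⁻⁴ − 5.7×10⁻⁵ = 4.57×10⁻⁴ /K; ΔT = 16.0 K
ΔV = 70.5 × 4.57×10⁻⁴ × 16.0 = 0.515 L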